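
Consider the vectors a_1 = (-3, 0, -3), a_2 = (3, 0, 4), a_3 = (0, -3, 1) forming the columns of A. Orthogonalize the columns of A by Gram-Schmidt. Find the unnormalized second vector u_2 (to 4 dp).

u_2 = (-0.5000, 0.0000, 0.5000)

a_1 = (-3, 0, -3); ‖a_1‖ = 4.2426, so q_1 = (-0.7071, 0.0000, -0.7071).
q_1·a_2 = (-0.7071)·3 + 0.0000·0 + (-0.7071)·4 = -4.9497.
u_2 = a_2 + 4.9497·q_1 = (-0.5000, 0.0000, 0.5000).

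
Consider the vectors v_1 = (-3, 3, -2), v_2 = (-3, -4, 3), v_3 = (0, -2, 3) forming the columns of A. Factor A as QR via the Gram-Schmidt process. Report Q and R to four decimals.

v_1 = (-3, 3, -2); ‖v_1‖ = 4.6904, so q_1 = (-0.6396, 0.6396, -0.4264).
q_1·v_2 = (-0.6396)·(-3) + 0.6396·(-4) + (-0.4264)·3 = -1.9188.
u_2 = v_2 + 1.9188·q_1 = (-4.2273, -2.7727, 2.1818).
‖u_2‖ = 5.5062, so q_2 = (-0.7677, -0.5036, 0.3962).
q_1·v_3 = (-0.6396)·0 + 0.6396·(-2) + (-0.4264)·3 = -2.5584; q_2·v_3 = (-0.7677)·0 + (-0.5036)·(-2) + 0.3962·3 = 2.1959.
u_3 = v_3 + 2.5584·q_1 − 2.1959·q_2 = (0.0495, 0.7421, 1.0390).
‖u_3‖ = 1.2778, so q_3 = (0.0387, 0.5808, 0.8131).

Q = [[-0.6396, -0.7677, 0.0387], [0.6396, -0.5036, 0.5808], [-0.4264, 0.3962, 0.8131]], R = [[4.6904, -1.9188, -2.5584], [0.0000, 5.5062, 2.1959], [0.0000, 0.0000, 1.2778]]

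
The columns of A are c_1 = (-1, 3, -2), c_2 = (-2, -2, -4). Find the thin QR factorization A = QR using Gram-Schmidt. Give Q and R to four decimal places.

c_1 = (-1, 3, -2); ‖c_1‖ = 3.7417, so q_1 = (-0.2673, 0.8018, -0.5345).
q_1·c_2 = (-0.2673)·(-2) + 0.8018·(-2) + (-0.5345)·(-4) = 1.0690.
u_2 = c_2 − 1.0690·q_1 = (-1.7143, -2.8571, -3.4286).
‖u_2‖ = 4.7809, so q_2 = (-0.3586, -0.5976, -0.7171).

Q = [[-0.2673, -0.3586], [0.8018, -0.5976], [-0.5345, -0.7171]], R = [[3.7417, 1.0690], [0.0000, 4.7809]]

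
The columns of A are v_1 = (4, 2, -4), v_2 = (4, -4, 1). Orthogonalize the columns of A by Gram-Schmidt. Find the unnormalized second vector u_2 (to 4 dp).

v_1 = (4, 2, -4); ‖v_1‖ = 6.0000, so e_1 = (0.6667, 0.3333, -0.6667).
e_1·v_2 = 0.6667·4 + 0.3333·(-4) + (-0.6667)·1 = 0.6667.
u_2 = v_2 − 0.6667·e_1 = (3.5556, -4.2222, 1.4444).

u_2 = (3.5556, -4.2222, 1.4444)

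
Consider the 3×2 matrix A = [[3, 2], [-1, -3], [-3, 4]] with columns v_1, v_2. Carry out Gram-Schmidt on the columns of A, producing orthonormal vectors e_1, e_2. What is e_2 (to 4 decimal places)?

e_2 = (0.4631, -0.5913, 0.6602)

v_1 = (3, -1, -3); ‖v_1‖ = 4.3589, so e_1 = (0.6882, -0.2294, -0.6882).
e_1·v_2 = 0.6882·2 + (-0.2294)·(-3) + (-0.6882)·4 = -0.6882.
u_2 = v_2 + 0.6882·e_1 = (2.4737, -3.1579, 3.5263).
‖u_2‖ = 5.3410, so e_2 = (0.4631, -0.5913, 0.6602).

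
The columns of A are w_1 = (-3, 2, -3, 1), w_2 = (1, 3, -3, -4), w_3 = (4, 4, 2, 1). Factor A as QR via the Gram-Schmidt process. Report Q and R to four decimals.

Q = [[-0.6255, 0.3600, 0.4043], [0.4170, 0.4060, 0.7430], [-0.6255, -0.3447, 0.2484], [0.2085, -0.7660, 0.4720]], R = [[4.7958, 1.6681, -1.8766], [0.0000, 5.6760, 1.6086], [0.0000, 0.0000, 5.5579]]

q_1 = w_1/‖w_1‖ = (-3, 2, -3, 1)/4.7958 = (-0.6255, 0.4170, -0.6255, 0.2085).
r_{12} = q_1·w_2 = 1.6681.
u_2 = w_2 − 1.6681·q_1 = (2.0435, 2.3043, -1.9565, -4.3478).
‖u_2‖ = 5.6760, so q_2 = (0.3600, 0.4060, -0.3447, -0.7660).
r_{13} = q_1·w_3 = -1.8766; r_{23} = q_2·w_3 = 1.6086.
u_3 = w_3 + 1.8766·q_1 − 1.6086·q_2 = (2.2470, 4.1296, 1.3806, 2.6235).
‖u_3‖ = 5.5579, so q_3 = (0.4043, 0.7430, 0.2484, 0.4720).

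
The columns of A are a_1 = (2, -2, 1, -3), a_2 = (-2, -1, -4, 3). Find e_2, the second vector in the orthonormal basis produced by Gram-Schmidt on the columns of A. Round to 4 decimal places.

e_2 = (-0.0797, -0.6375, -0.7570, 0.1195)

a_1 = (2, -2, 1, -3); ‖a_1‖ = 4.2426, so e_1 = (0.4714, -0.4714, 0.2357, -0.7071).
e_1·a_2 = 0.4714·(-2) + (-0.4714)·(-1) + 0.2357·(-4) + (-0.7071)·3 = -3.5355.
u_2 = a_2 + 3.5355·e_1 = (-0.3333, -2.6667, -3.1667, 0.5000).
‖u_2‖ = 4.1833, so e_2 = (-0.0797, -0.6375, -0.7570, 0.1195).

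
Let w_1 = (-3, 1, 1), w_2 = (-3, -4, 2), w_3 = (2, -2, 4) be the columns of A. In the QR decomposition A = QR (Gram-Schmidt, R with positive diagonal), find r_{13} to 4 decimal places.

e_1 = w_1/‖w_1‖ = (-3, 1, 1)/3.3166 = (-0.9045, 0.3015, 0.3015).
r_{13} = e_1·w_3 = -1.2060.

r_{13} = -1.2060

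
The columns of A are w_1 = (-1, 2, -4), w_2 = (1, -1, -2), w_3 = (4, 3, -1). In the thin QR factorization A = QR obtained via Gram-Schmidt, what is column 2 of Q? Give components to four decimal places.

w_1 = (-1, 2, -4); ‖w_1‖ = 4.5826, so e_1 = (-0.2182, 0.4364, -0.8729).
e_1·w_2 = (-0.2182)·1 + 0.4364·(-1) + (-0.8729)·(-2) = 1.0911.
u_2 = w_2 − 1.0911·e_1 = (1.2381, -1.4762, -1.0476).
‖u_2‖ = 2.1931, so e_2 = (0.5646, -0.6731, -0.4777).

e_2 = (0.5646, -0.6731, -0.4777)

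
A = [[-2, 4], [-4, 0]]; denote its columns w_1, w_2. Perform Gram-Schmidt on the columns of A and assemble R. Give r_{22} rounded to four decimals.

w_1 = (-2, -4); ‖w_1‖ = 4.4721, so q_1 = (-0.4472, -0.8944).
q_1·w_2 = (-0.4472)·4 + (-0.8944)·0 = -1.7889.
u_2 = w_2 + 1.7889·q_1 = (3.2000, -1.6000).
r_{22} = ‖u_2‖ = 3.5777.

r_{22} = 3.5777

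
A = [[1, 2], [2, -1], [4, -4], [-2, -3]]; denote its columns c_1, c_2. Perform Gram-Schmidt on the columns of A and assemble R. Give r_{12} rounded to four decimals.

e_1 = c_1/‖c_1‖ = (1, 2, 4, -2)/5.0000 = (0.2000, 0.4000, 0.8000, -0.4000).
r_{12} = e_1·c_2 = -2.0000.

r_{12} = -2.0000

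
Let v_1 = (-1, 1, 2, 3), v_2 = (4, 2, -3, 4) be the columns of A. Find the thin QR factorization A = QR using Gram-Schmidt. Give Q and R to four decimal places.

e_1 = v_1/‖v_1‖ = (-1, 1, 2, 3)/3.8730 = (-0.2582, 0.2582, 0.5164, 0.7746).
r_{12} = e_1·v_2 = 1.0328.
u_2 = v_2 − 1.0328·e_1 = (4.2667, 1.7333, -3.5333, 3.2000).
‖u_2‖ = 6.6282, so e_2 = (0.6437, 0.2615, -0.5331, 0.4828).

Q = [[-0.2582, 0.6437], [0.2582, 0.2615], [0.5164, -0.5331], [0.7746, 0.4828]], R = [[3.8730, 1.0328], [0.0000, 6.6282]]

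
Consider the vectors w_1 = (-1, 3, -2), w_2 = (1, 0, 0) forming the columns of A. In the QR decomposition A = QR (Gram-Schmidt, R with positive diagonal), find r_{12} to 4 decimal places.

r_{12} = -0.2673

e_1 = w_1/‖w_1‖ = (-1, 3, -2)/3.7417 = (-0.2673, 0.8018, -0.5345).
r_{12} = e_1·w_2 = -0.2673.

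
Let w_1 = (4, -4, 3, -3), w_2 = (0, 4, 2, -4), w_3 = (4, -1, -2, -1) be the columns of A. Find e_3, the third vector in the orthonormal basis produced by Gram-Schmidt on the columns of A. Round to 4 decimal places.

e_3 = (0.6629, 0.2283, -0.7024, -0.1229)

e_1 = w_1/‖w_1‖ = (4, -4, 3, -3)/7.0711 = (0.5657, -0.5657, 0.4243, -0.4243).
r_{12} = e_1·w_2 = 0.2828.
u_2 = w_2 − 0.2828·e_1 = (-0.1600, 4.1600, 1.8800, -3.8800).
‖u_2‖ = 5.9933, so e_2 = (-0.0267, 0.6941, 0.3137, -0.6474).
r_{13} = e_1·w_3 = 2.4042; r_{23} = e_2·w_3 = -0.7809.
u_3 = w_3 − 2.4042·e_1 + 0.7809·e_2 = (2.6192, 0.9020, -2.7751, -0.4855).
‖u_3‖ = 3.9510, so e_3 = (0.6629, 0.2283, -0.7024, -0.1229).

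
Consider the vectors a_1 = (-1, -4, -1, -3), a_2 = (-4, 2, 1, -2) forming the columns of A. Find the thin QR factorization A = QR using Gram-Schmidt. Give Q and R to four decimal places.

Q = [[-0.1925, -0.7932], [-0.7698, 0.4299], [-0.1925, 0.2076], [-0.5774, -0.3781]], R = [[5.1962, 0.1925], [0.0000, 4.9963]]

a_1 = (-1, -4, -1, -3); ‖a_1‖ = 5.1962, so q_1 = (-0.1925, -0.7698, -0.1925, -0.5774).
q_1·a_2 = (-0.1925)·(-4) + (-0.7698)·2 + (-0.1925)·1 + (-0.5774)·(-2) = 0.1925.
u_2 = a_2 − 0.1925·q_1 = (-3.9630, 2.1481, 1.0370, -1.8889).
‖u_2‖ = 4.9963, so q_2 = (-0.7932, 0.4299, 0.2076, -0.3781).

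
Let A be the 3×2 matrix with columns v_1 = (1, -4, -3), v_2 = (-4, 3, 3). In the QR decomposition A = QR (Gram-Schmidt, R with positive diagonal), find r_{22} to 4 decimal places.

r_{22} = 3.1562

v_1 = (1, -4, -3); ‖v_1‖ = 5.0990, so q_1 = (0.1961, -0.7845, -0.5883).
q_1·v_2 = 0.1961·(-4) + (-0.7845)·3 + (-0.5883)·3 = -4.9029.
u_2 = v_2 + 4.9029·q_1 = (-3.0385, -0.8462, 0.1154).
r_{22} = ‖u_2‖ = 3.1562.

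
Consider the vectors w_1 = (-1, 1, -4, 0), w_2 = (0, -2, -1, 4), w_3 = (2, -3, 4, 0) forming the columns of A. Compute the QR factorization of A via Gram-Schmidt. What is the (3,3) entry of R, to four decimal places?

w_1 = (-1, 1, -4, 0); ‖w_1‖ = 4.2426, so q_1 = (-0.2357, 0.2357, -0.9428, 0.0000).
q_1·w_2 = (-0.2357)·0 + 0.2357·(-2) + (-0.9428)·(-1) + 0.0000·4 = 0.4714.
u_2 = w_2 − 0.4714·q_1 = (0.1111, -2.1111, -0.5556, 4.0000).
‖u_2‖ = 4.5583, so q_2 = (0.0244, -0.4631, -0.1219, 0.8775).
q_1·w_3 = (-0.2357)·2 + 0.2357·(-3) + (-0.9428)·4 + 0.0000·0 = -4.9497; q_2·w_3 = 0.0244·2 + (-0.4631)·(-3) + (-0.1219)·4 + 0.8775·0 = 0.9507.
u_3 = w_3 + 4.9497·q_1 − 0.9507·q_2 = (0.8102, -1.3930, -0.5508, -0.8342).
r_{33} = ‖u_3‖ = 1.8964.

r_{33} = 1.8964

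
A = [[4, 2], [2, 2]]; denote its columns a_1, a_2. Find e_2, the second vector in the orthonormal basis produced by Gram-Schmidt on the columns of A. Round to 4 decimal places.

e_2 = (-0.4472, 0.8944)

a_1 = (4, 2); ‖a_1‖ = 4.4721, so e_1 = (0.8944, 0.4472).
e_1·a_2 = 0.8944·2 + 0.4472·2 = 2.6833.
u_2 = a_2 − 2.6833·e_1 = (-0.4000, 0.8000).
‖u_2‖ = 0.8944, so e_2 = (-0.4472, 0.8944).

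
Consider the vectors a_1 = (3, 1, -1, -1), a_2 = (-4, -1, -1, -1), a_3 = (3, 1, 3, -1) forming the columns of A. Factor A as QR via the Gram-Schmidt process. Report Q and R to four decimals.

Q = [[0.8660, -0.4186, -0.0263], [0.2887, -0.0279, 0.0921], [-0.2887, -0.6419, 0.7104], [-0.2887, -0.6419, -0.6972]], R = [[3.4641, -3.1754, 2.3094], [0.0000, 2.9861, -2.5675], [0.0000, 0.0000, 2.8416]]

q_1 = a_1/‖a_1‖ = (3, 1, -1, -1)/3.4641 = (0.8660, 0.2887, -0.2887, -0.2887).
r_{12} = q_1·a_2 = -3.1754.
u_2 = a_2 + 3.1754·q_1 = (-1.2500, -0.0833, -1.9167, -1.9167).
‖u_2‖ = 2.9861, so q_2 = (-0.4186, -0.0279, -0.6419, -0.6419).
r_{13} = q_1·a_3 = 2.3094; r_{23} = q_2·a_3 = -2.5675.
u_3 = a_3 − 2.3094·q_1 + 2.5675·q_2 = (-0.0748, 0.2617, 2.0187, -1.9813).
‖u_3‖ = 2.8416, so q_3 = (-0.0263, 0.0921, 0.7104, -0.6972).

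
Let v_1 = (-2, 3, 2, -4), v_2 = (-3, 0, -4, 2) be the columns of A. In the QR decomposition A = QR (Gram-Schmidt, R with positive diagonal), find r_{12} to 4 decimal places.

r_{12} = -1.7408

v_1 = (-2, 3, 2, -4); ‖v_1‖ = 5.7446, so e_1 = (-0.3482, 0.5222, 0.3482, -0.6963).
r_{12} = e_1·v_2 = -1.7408.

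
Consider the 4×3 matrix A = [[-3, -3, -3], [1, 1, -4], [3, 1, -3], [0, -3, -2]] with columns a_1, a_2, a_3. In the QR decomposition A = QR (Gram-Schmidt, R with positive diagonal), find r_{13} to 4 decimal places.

a_1 = (-3, 1, 3, 0); ‖a_1‖ = 4.3589, so e_1 = (-0.6882, 0.2294, 0.6882, 0.0000).
r_{13} = e_1·a_3 = -0.9177.

r_{13} = -0.9177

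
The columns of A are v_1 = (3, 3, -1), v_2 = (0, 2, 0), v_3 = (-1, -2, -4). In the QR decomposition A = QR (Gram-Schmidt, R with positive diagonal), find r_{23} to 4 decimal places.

v_1 = (3, 3, -1); ‖v_1‖ = 4.3589, so e_1 = (0.6882, 0.6882, -0.2294).
e_1·v_2 = 0.6882·0 + 0.6882·2 + (-0.2294)·0 = 1.3765.
u_2 = v_2 − 1.3765·e_1 = (-0.9474, 1.0526, 0.3158).
‖u_2‖ = 1.4510, so e_2 = (-0.6529, 0.7255, 0.2176).
r_{23} = e_2·v_3 = -1.6686.

r_{23} = -1.6686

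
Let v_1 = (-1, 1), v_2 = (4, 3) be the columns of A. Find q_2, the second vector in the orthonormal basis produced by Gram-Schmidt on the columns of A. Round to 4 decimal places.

q_2 = (0.7071, 0.7071)

v_1 = (-1, 1); ‖v_1‖ = 1.4142, so q_1 = (-0.7071, 0.7071).
q_1·v_2 = (-0.7071)·4 + 0.7071·3 = -0.7071.
u_2 = v_2 + 0.7071·q_1 = (3.5000, 3.5000).
‖u_2‖ = 4.9497, so q_2 = (0.7071, 0.7071).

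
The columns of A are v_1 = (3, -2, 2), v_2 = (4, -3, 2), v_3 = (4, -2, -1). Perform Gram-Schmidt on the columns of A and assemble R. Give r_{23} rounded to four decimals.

r_{23} = 2.5870

q_1 = v_1/‖v_1‖ = (3, -2, 2)/4.1231 = (0.7276, -0.4851, 0.4851).
r_{12} = q_1·v_2 = 5.3358.
u_2 = v_2 − 5.3358·q_1 = (0.1176, -0.4118, -0.5882).
‖u_2‖ = 0.7276, so q_2 = (0.1617, -0.5659, -0.8085).
r_{23} = q_2·v_3 = 2.5870.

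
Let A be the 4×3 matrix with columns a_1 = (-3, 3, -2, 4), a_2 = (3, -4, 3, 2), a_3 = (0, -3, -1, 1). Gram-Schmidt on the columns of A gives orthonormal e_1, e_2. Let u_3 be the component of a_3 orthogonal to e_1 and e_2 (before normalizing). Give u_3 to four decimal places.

u_3 = (-0.7368, -1.9298, -1.8246, -0.0175)

e_1 = a_1/‖a_1‖ = (-3, 3, -2, 4)/6.1644 = (-0.4867, 0.4867, -0.3244, 0.6489).
r_{12} = e_1·a_2 = -3.0822.
u_2 = a_2 + 3.0822·e_1 = (1.5000, -2.5000, 2.0000, 4.0000).
‖u_2‖ = 5.3385, so e_2 = (0.2810, -0.4683, 0.3746, 0.7493).
r_{13} = e_1·a_3 = -0.4867; r_{23} = e_2·a_3 = 1.7795.
u_3 = a_3 + 0.4867·e_1 − 1.7795·e_2 = (-0.7368, -1.9298, -1.8246, -0.0175).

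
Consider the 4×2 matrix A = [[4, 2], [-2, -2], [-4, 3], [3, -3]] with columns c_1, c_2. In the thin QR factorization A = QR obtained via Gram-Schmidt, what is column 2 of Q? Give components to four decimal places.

e_2 = (0.5692, -0.4879, 0.4472, -0.4879)

c_1 = (4, -2, -4, 3); ‖c_1‖ = 6.7082, so e_1 = (0.5963, -0.2981, -0.5963, 0.4472).
e_1·c_2 = 0.5963·2 + (-0.2981)·(-2) + (-0.5963)·3 + 0.4472·(-3) = -1.3416.
u_2 = c_2 + 1.3416·e_1 = (2.8000, -2.4000, 2.2000, -2.4000).
‖u_2‖ = 4.9193, so e_2 = (0.5692, -0.4879, 0.4472, -0.4879).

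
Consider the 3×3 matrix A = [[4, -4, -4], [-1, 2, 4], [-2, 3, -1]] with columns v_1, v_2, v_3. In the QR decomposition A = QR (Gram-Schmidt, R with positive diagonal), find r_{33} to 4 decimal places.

v_1 = (4, -1, -2); ‖v_1‖ = 4.5826, so q_1 = (0.8729, -0.2182, -0.4364).
q_1·v_2 = 0.8729·(-4) + (-0.2182)·2 + (-0.4364)·3 = -5.2372.
u_2 = v_2 + 5.2372·q_1 = (0.5714, 0.8571, 0.7143).
‖u_2‖ = 1.2536, so q_2 = (0.4558, 0.6838, 0.5698).
q_1·v_3 = 0.8729·(-4) + (-0.2182)·4 + (-0.4364)·(-1) = -3.9279; q_2·v_3 = 0.4558·(-4) + 0.6838·4 + 0.5698·(-1) = 0.3419.
u_3 = v_3 + 3.9279·q_1 − 0.3419·q_2 = (-0.7273, 2.9091, -2.9091).
r_{33} = ‖u_3‖ = 4.1779.

r_{33} = 4.1779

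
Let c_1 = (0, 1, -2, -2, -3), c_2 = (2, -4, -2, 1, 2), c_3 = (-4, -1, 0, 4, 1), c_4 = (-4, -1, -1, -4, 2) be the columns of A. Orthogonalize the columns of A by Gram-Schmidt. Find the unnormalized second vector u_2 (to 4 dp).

c_1 = (0, 1, -2, -2, -3); ‖c_1‖ = 4.2426, so q_1 = (0.0000, 0.2357, -0.4714, -0.4714, -0.7071).
q_1·c_2 = 0.0000·2 + 0.2357·(-4) + (-0.4714)·(-2) + (-0.4714)·1 + (-0.7071)·2 = -1.8856.
u_2 = c_2 + 1.8856·q_1 = (2.0000, -3.5556, -2.8889, 0.1111, 0.6667).

u_2 = (2.0000, -3.5556, -2.8889, 0.1111, 0.6667)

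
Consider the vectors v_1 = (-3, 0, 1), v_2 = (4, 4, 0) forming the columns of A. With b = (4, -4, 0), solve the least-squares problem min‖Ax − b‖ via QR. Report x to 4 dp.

q_1 = v_1/‖v_1‖ = (-3, 0, 1)/3.1623 = (-0.9487, 0.0000, 0.3162).
r_{12} = q_1·v_2 = -3.7947.
u_2 = v_2 + 3.7947·q_1 = (0.4000, 4.0000, 1.2000).
‖u_2‖ = 4.1952, so q_2 = (0.0953, 0.9535, 0.2860).
Qᵀb = (-3.7947, -3.4325).
Back-substitute: x_2 = -3.4325/4.1952 = -0.8182.
x_1 = (-3.7947 + 3.7947·(-0.8182))/3.1623 = -2.1818.

x = (-2.1818, -0.8182)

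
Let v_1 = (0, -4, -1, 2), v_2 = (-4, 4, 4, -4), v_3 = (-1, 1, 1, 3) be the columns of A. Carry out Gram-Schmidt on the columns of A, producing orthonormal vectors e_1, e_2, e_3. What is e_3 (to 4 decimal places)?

e_3 = (-0.2320, 0.3646, 0.2652, 0.8619)

e_1 = v_1/‖v_1‖ = (0, -4, -1, 2)/4.5826 = (0.0000, -0.8729, -0.2182, 0.4364).
r_{12} = e_1·v_2 = -6.1101.
u_2 = v_2 + 6.1101·e_1 = (-4.0000, -1.3333, 2.6667, -1.3333).
‖u_2‖ = 5.1640, so e_2 = (-0.7746, -0.2582, 0.5164, -0.2582).
r_{13} = e_1·v_3 = 0.2182; r_{23} = e_2·v_3 = 0.2582.
u_3 = v_3 − 0.2182·e_1 − 0.2582·e_2 = (-0.8000, 1.2571, 0.9143, 2.9714).
‖u_3‖ = 3.4476, so e_3 = (-0.2320, 0.3646, 0.2652, 0.8619).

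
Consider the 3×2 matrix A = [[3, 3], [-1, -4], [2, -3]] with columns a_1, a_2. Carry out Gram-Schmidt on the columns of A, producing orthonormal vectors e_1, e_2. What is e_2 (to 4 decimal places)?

a_1 = (3, -1, 2); ‖a_1‖ = 3.7417, so e_1 = (0.8018, -0.2673, 0.5345).
e_1·a_2 = 0.8018·3 + (-0.2673)·(-4) + 0.5345·(-3) = 1.8708.
u_2 = a_2 − 1.8708·e_1 = (1.5000, -3.5000, -4.0000).
‖u_2‖ = 5.5227, so e_2 = (0.2716, -0.6338, -0.7243).

e_2 = (0.2716, -0.6338, -0.7243)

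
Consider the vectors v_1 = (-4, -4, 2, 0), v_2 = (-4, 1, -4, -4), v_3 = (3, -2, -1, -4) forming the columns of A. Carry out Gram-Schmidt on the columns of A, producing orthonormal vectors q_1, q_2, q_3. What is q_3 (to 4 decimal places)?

q_3 = (0.5324, -0.5406, -0.0164, -0.6512)

v_1 = (-4, -4, 2, 0); ‖v_1‖ = 6.0000, so q_1 = (-0.6667, -0.6667, 0.3333, 0.0000).
q_1·v_2 = (-0.6667)·(-4) + (-0.6667)·1 + 0.3333·(-4) + 0.0000·(-4) = 0.6667.
u_2 = v_2 − 0.6667·q_1 = (-3.5556, 1.4444, -4.2222, -4.0000).
‖u_2‖ = 6.9682, so q_2 = (-0.5103, 0.2073, -0.6059, -0.5740).
q_1·v_3 = (-0.6667)·3 + (-0.6667)·(-2) + 0.3333·(-1) + 0.0000·(-4) = -1.0000; q_2·v_3 = (-0.5103)·3 + 0.2073·(-2) + (-0.6059)·(-1) + (-0.5740)·(-4) = 0.9567.
u_3 = v_3 + 1.0000·q_1 − 0.9567·q_2 = (2.8215, -2.8650, -0.0870, -3.4508).
‖u_3‖ = 5.2995, so q_3 = (0.5324, -0.5406, -0.0164, -0.6512).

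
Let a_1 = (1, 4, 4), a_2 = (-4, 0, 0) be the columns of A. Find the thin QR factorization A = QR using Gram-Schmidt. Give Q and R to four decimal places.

q_1 = a_1/‖a_1‖ = (1, 4, 4)/5.7446 = (0.1741, 0.6963, 0.6963).
r_{12} = q_1·a_2 = -0.6963.
u_2 = a_2 + 0.6963·q_1 = (-3.8788, 0.4848, 0.4848).
‖u_2‖ = 3.9389, so q_2 = (-0.9847, 0.1231, 0.1231).

Q = [[0.1741, -0.9847], [0.6963, 0.1231], [0.6963, 0.1231]], R = [[5.7446, -0.6963], [0.0000, 3.9389]]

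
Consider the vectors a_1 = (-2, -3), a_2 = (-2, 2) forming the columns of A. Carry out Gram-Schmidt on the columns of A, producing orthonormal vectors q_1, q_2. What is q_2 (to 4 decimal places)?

q_1 = a_1/‖a_1‖ = (-2, -3)/3.6056 = (-0.5547, -0.8321).
r_{12} = q_1·a_2 = -0.5547.
u_2 = a_2 + 0.5547·q_1 = (-2.3077, 1.5385).
‖u_2‖ = 2.7735, so q_2 = (-0.8321, 0.5547).

q_2 = (-0.8321, 0.5547)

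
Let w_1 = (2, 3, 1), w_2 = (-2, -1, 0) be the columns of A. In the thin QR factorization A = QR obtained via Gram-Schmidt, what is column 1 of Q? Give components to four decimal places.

q_1 = (0.5345, 0.8018, 0.2673)

w_1 = (2, 3, 1); ‖w_1‖ = 3.7417, so q_1 = (0.5345, 0.8018, 0.2673).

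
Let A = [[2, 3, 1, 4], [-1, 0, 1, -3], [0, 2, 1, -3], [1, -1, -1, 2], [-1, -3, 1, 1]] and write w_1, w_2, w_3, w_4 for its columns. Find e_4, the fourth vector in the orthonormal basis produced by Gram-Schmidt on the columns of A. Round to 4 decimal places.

e_1 = w_1/‖w_1‖ = (2, -1, 0, 1, -1)/2.6458 = (0.7559, -0.3780, 0.0000, 0.3780, -0.3780).
r_{12} = e_1·w_2 = 3.0237.
u_2 = w_2 − 3.0237·e_1 = (0.7143, 1.1429, 2.0000, -2.1429, -1.8571).
‖u_2‖ = 3.7225, so e_2 = (0.1919, 0.3070, 0.5373, -0.5756, -0.4989).
r_{13} = e_1·w_3 = -0.3780; r_{23} = e_2·w_3 = 1.1129.
u_3 = w_3 + 0.3780·e_1 − 1.1129·e_2 = (1.0722, 0.5155, 0.4021, -0.2165, 1.4124).
‖u_3‖ = 1.9023, so e_3 = (0.5636, 0.2710, 0.2114, -0.1138, 0.7425).
r_{14} = e_1·w_4 = 4.5356; r_{24} = e_2·w_4 = -3.4155; r_{34} = e_3·w_4 = 1.3224.
u_4 = w_4 − 4.5356·e_1 + 3.4155·e_2 − 1.3224·e_3 = (0.4815, -0.5954, -1.4444, -1.5299, 0.0285).
‖u_4‖ = 2.2393, so e_4 = (0.2150, -0.2659, -0.6451, -0.6832, 0.0127).

e_4 = (0.2150, -0.2659, -0.6451, -0.6832, 0.0127)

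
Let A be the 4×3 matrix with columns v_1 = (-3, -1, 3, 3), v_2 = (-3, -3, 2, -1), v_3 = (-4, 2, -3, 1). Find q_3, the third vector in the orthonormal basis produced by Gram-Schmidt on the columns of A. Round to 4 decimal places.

v_1 = (-3, -1, 3, 3); ‖v_1‖ = 5.2915, so q_1 = (-0.5669, -0.1890, 0.5669, 0.5669).
q_1·v_2 = (-0.5669)·(-3) + (-0.1890)·(-3) + 0.5669·2 + 0.5669·(-1) = 2.8347.
u_2 = v_2 − 2.8347·q_1 = (-1.3929, -2.4643, 0.3929, -2.6071).
‖u_2‖ = 3.8684, so q_2 = (-0.3601, -0.6370, 0.1016, -0.6740).
q_1·v_3 = (-0.5669)·(-4) + (-0.1890)·2 + 0.5669·(-3) + 0.5669·1 = 0.7559; q_2·v_3 = (-0.3601)·(-4) + (-0.6370)·2 + 0.1016·(-3) + (-0.6740)·1 = -0.8125.
u_3 = v_3 − 0.7559·q_1 + 0.8125·q_2 = (-3.8640, 1.6253, -3.3461, 0.0239).
‖u_3‖ = 5.3636, so q_3 = (-0.7204, 0.3030, -0.6238, 0.0044).

q_3 = (-0.7204, 0.3030, -0.6238, 0.0044)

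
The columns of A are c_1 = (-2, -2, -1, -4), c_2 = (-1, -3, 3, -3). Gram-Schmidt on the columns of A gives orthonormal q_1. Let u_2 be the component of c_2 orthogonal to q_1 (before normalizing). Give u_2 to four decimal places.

c_1 = (-2, -2, -1, -4); ‖c_1‖ = 5.0000, so q_1 = (-0.4000, -0.4000, -0.2000, -0.8000).
q_1·c_2 = (-0.4000)·(-1) + (-0.4000)·(-3) + (-0.2000)·3 + (-0.8000)·(-3) = 3.4000.
u_2 = c_2 − 3.4000·q_1 = (0.3600, -1.6400, 3.6800, -0.2800).

u_2 = (0.3600, -1.6400, 3.6800, -0.2800)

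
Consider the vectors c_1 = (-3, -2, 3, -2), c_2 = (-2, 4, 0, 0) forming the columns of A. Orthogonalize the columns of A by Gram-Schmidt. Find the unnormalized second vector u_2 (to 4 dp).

c_1 = (-3, -2, 3, -2); ‖c_1‖ = 5.0990, so e_1 = (-0.5883, -0.3922, 0.5883, -0.3922).
e_1·c_2 = (-0.5883)·(-2) + (-0.3922)·4 + 0.5883·0 + (-0.3922)·0 = -0.3922.
u_2 = c_2 + 0.3922·e_1 = (-2.2308, 3.8462, 0.2308, -0.1538).

u_2 = (-2.2308, 3.8462, 0.2308, -0.1538)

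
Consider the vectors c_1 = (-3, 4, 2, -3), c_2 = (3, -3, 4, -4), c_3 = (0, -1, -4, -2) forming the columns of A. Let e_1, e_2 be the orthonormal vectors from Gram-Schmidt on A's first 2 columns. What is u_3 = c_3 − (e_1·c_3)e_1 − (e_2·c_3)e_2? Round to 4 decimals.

u_3 = (-0.1722, -0.6672, -3.2659, -2.8947)

c_1 = (-3, 4, 2, -3); ‖c_1‖ = 6.1644, so e_1 = (-0.4867, 0.6489, 0.3244, -0.4867).
e_1·c_2 = (-0.4867)·3 + 0.6489·(-3) + 0.3244·4 + (-0.4867)·(-4) = -0.1622.
u_2 = c_2 + 0.1622·e_1 = (2.9211, -2.8947, 4.0526, -4.0789).
‖u_2‖ = 7.0692, so e_2 = (0.4132, -0.4095, 0.5733, -0.5770).
e_1·c_3 = (-0.4867)·0 + 0.6489·(-1) + 0.3244·(-4) + (-0.4867)·(-2) = -0.9733; e_2·c_3 = 0.4132·0 + (-0.4095)·(-1) + 0.5733·(-4) + (-0.5770)·(-2) = -0.7296.
u_3 = c_3 + 0.9733·e_1 + 0.7296·e_2 = (-0.1722, -0.6672, -3.2659, -2.8947).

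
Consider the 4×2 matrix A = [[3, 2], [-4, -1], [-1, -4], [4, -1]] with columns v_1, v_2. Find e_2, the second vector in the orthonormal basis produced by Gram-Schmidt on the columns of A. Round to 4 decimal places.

e_2 = (0.2903, -0.0108, -0.8493, -0.4408)

e_1 = v_1/‖v_1‖ = (3, -4, -1, 4)/6.4807 = (0.4629, -0.6172, -0.1543, 0.6172).
r_{12} = e_1·v_2 = 1.5430.
u_2 = v_2 − 1.5430·e_1 = (1.2857, -0.0476, -3.7619, -1.9524).
‖u_2‖ = 4.4293, so e_2 = (0.2903, -0.0108, -0.8493, -0.4408).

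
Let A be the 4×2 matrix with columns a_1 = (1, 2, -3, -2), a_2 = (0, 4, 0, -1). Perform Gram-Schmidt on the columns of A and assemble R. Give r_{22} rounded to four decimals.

a_1 = (1, 2, -3, -2); ‖a_1‖ = 4.2426, so q_1 = (0.2357, 0.4714, -0.7071, -0.4714).
q_1·a_2 = 0.2357·0 + 0.4714·4 + (-0.7071)·0 + (-0.4714)·(-1) = 2.3570.
u_2 = a_2 − 2.3570·q_1 = (-0.5556, 2.8889, 1.6667, 0.1111).
r_{22} = ‖u_2‖ = 3.3830.

r_{22} = 3.3830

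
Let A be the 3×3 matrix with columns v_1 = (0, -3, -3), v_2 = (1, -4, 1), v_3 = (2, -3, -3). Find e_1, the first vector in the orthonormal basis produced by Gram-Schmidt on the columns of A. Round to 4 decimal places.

e_1 = (0.0000, -0.7071, -0.7071)

v_1 = (0, -3, -3); ‖v_1‖ = 4.2426, so e_1 = (0.0000, -0.7071, -0.7071).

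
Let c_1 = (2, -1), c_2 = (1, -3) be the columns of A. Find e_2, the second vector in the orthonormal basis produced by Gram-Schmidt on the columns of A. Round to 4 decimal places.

e_1 = c_1/‖c_1‖ = (2, -1)/2.2361 = (0.8944, -0.4472).
r_{12} = e_1·c_2 = 2.2361.
u_2 = c_2 − 2.2361·e_1 = (-1.0000, -2.0000).
‖u_2‖ = 2.2361, so e_2 = (-0.4472, -0.8944).

e_2 = (-0.4472, -0.8944)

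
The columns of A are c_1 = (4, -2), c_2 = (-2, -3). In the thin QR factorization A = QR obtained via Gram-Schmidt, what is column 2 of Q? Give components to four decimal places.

c_1 = (4, -2); ‖c_1‖ = 4.4721, so e_1 = (0.8944, -0.4472).
e_1·c_2 = 0.8944·(-2) + (-0.4472)·(-3) = -0.4472.
u_2 = c_2 + 0.4472·e_1 = (-1.6000, -3.2000).
‖u_2‖ = 3.5777, so e_2 = (-0.4472, -0.8944).

e_2 = (-0.4472, -0.8944)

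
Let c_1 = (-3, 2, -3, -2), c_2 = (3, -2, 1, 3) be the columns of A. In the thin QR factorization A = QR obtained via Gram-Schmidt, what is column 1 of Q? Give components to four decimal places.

c_1 = (-3, 2, -3, -2); ‖c_1‖ = 5.0990, so e_1 = (-0.5883, 0.3922, -0.5883, -0.3922).

e_1 = (-0.5883, 0.3922, -0.5883, -0.3922)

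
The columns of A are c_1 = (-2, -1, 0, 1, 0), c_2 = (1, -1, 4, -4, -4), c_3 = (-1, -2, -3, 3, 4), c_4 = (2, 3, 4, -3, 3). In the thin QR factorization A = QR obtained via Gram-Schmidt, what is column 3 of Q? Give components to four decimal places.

c_1 = (-2, -1, 0, 1, 0); ‖c_1‖ = 2.4495, so q_1 = (-0.8165, -0.4082, 0.0000, 0.4082, 0.0000).
q_1·c_2 = (-0.8165)·1 + (-0.4082)·(-1) + 0.0000·4 + 0.4082·(-4) + 0.0000·(-4) = -2.0412.
u_2 = c_2 + 2.0412·q_1 = (-0.6667, -1.8333, 4.0000, -3.1667, -4.0000).
‖u_2‖ = 6.7700, so q_2 = (-0.0985, -0.2708, 0.5908, -0.4677, -0.5908).
q_1·c_3 = (-0.8165)·(-1) + (-0.4082)·(-2) + 0.0000·(-3) + 0.4082·3 + 0.0000·4 = 2.8577; q_2·c_3 = (-0.0985)·(-1) + (-0.2708)·(-2) + 0.5908·(-3) + (-0.4677)·3 + (-0.5908)·4 = -4.8990.
u_3 = c_3 − 2.8577·q_1 + 4.8990·q_2 = (0.8509, -2.1600, -0.1055, -0.4582, 1.1055).
‖u_3‖ = 2.6139, so q_3 = (0.3255, -0.8263, -0.0403, -0.1753, 0.4229).

q_3 = (0.3255, -0.8263, -0.0403, -0.1753, 0.4229)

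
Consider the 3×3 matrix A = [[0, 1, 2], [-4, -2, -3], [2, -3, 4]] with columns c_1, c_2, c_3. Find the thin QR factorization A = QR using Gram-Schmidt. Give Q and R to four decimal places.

c_1 = (0, -4, 2); ‖c_1‖ = 4.4721, so q_1 = (0.0000, -0.8944, 0.4472).
q_1·c_2 = 0.0000·1 + (-0.8944)·(-2) + 0.4472·(-3) = 0.4472.
u_2 = c_2 − 0.4472·q_1 = (1.0000, -1.6000, -3.2000).
‖u_2‖ = 3.7148, so q_2 = (0.2692, -0.4307, -0.8614).
q_1·c_3 = 0.0000·2 + (-0.8944)·(-3) + 0.4472·4 = 4.4721; q_2·c_3 = 0.2692·2 + (-0.4307)·(-3) + (-0.8614)·4 = -1.6151.
u_3 = c_3 − 4.4721·q_1 + 1.6151·q_2 = (2.4348, 0.3043, 0.6087).
‖u_3‖ = 2.5281, so q_3 = (0.9631, 0.1204, 0.2408).

Q = [[0.0000, 0.2692, 0.9631], [-0.8944, -0.4307, 0.1204], [0.4472, -0.8614, 0.2408]], R = [[4.4721, 0.4472, 4.4721], [0.0000, 3.7148, -1.6151], [0.0000, 0.0000, 2.5281]]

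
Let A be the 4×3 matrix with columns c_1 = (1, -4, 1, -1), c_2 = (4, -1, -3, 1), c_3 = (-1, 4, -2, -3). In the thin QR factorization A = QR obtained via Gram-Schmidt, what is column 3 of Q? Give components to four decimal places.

q_3 = (0.0194, 0.1534, -0.3351, -0.9294)

q_1 = c_1/‖c_1‖ = (1, -4, 1, -1)/4.3589 = (0.2294, -0.9177, 0.2294, -0.2294).
r_{12} = q_1·c_2 = 0.9177.
u_2 = c_2 − 0.9177·q_1 = (3.7895, -0.1579, -3.2105, 1.2105).
‖u_2‖ = 5.1145, so q_2 = (0.7409, -0.0309, -0.6277, 0.2367).
r_{13} = q_1·c_3 = -3.6707; r_{23} = q_2·c_3 = -0.3190.
u_3 = c_3 + 3.6707·q_1 + 0.3190·q_2 = (0.0785, 0.6217, -1.3581, -3.7666).
‖u_3‖ = 4.0527, so q_3 = (0.0194, 0.1534, -0.3351, -0.9294).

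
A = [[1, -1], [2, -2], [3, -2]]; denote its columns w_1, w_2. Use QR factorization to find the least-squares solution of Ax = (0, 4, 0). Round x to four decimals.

q_1 = w_1/‖w_1‖ = (1, 2, 3)/3.7417 = (0.2673, 0.5345, 0.8018).
r_{12} = q_1·w_2 = -2.9399.
u_2 = w_2 + 2.9399·q_1 = (-0.2143, -0.4286, 0.3571).
‖u_2‖ = 0.5976, so q_2 = (-0.3586, -0.7171, 0.5976).
Qᵀb = (2.1381, -2.8685).
Back-substitute: x_2 = -2.8685/0.5976 = -4.8000.
x_1 = (2.1381 + 2.9399·(-4.8000))/3.7417 = -3.2000.

x = (-3.2000, -4.8000)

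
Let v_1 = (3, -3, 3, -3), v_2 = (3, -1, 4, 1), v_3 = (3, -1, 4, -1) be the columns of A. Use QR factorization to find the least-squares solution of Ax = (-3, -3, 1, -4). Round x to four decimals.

q_1 = v_1/‖v_1‖ = (3, -3, 3, -3)/6.0000 = (0.5000, -0.5000, 0.5000, -0.5000).
r_{12} = q_1·v_2 = 3.5000.
u_2 = v_2 − 3.5000·q_1 = (1.2500, 0.7500, 2.2500, 2.7500).
‖u_2‖ = 3.8406, so q_2 = (0.3255, 0.1953, 0.5859, 0.7160).
r_{13} = q_1·v_3 = 4.5000; r_{23} = q_2·v_3 = 2.4085.
u_3 = v_3 − 4.5000·q_1 − 2.4085·q_2 = (-0.0339, 0.7797, 0.3390, -0.4746).
‖u_3‖ = 0.9742, so q_3 = (-0.0348, 0.8003, 0.3479, -0.4871).
Qᵀb = (2.5000, -3.8406, 0.0000).
Back-substitute: x_3 = 0.0000/0.9742 = 0.0000.
x_2 = (-3.8406 − 2.4085·0.0000)/3.8406 = -1.0000.
x_1 = (2.5000 − 3.5000·(-1.0000) − 4.5000·0.0000)/6.0000 = 1.0000.

x = (1.0000, -1.0000, 0.0000)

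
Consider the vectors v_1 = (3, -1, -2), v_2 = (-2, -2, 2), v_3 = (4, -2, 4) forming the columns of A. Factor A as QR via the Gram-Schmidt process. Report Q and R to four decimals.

Q = [[0.8018, -0.1048, 0.5883], [-0.2673, -0.9435, 0.1961], [-0.5345, 0.3145, 0.7845]], R = [[3.7417, -2.1381, 1.6036], [0.0000, 2.7255, 2.7255], [0.0000, 0.0000, 5.0990]]

e_1 = v_1/‖v_1‖ = (3, -1, -2)/3.7417 = (0.8018, -0.2673, -0.5345).
r_{12} = e_1·v_2 = -2.1381.
u_2 = v_2 + 2.1381·e_1 = (-0.2857, -2.5714, 0.8571).
‖u_2‖ = 2.7255, so e_2 = (-0.1048, -0.9435, 0.3145).
r_{13} = e_1·v_3 = 1.6036; r_{23} = e_2·v_3 = 2.7255.
u_3 = v_3 − 1.6036·e_1 − 2.7255·e_2 = (3.0000, 1.0000, 4.0000).
‖u_3‖ = 5.0990, so e_3 = (0.5883, 0.1961, 0.7845).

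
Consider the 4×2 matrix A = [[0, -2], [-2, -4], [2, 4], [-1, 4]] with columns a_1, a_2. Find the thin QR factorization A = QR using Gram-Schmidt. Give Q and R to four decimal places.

Q = [[0.0000, -0.3333], [-0.6667, -0.2222], [0.6667, 0.2222], [-0.3333, 0.8889]], R = [[3.0000, 4.0000], [0.0000, 6.0000]]

a_1 = (0, -2, 2, -1); ‖a_1‖ = 3.0000, so q_1 = (0.0000, -0.6667, 0.6667, -0.3333).
q_1·a_2 = 0.0000·(-2) + (-0.6667)·(-4) + 0.6667·4 + (-0.3333)·4 = 4.0000.
u_2 = a_2 − 4.0000·q_1 = (-2.0000, -1.3333, 1.3333, 5.3333).
‖u_2‖ = 6.0000, so q_2 = (-0.3333, -0.2222, 0.2222, 0.8889).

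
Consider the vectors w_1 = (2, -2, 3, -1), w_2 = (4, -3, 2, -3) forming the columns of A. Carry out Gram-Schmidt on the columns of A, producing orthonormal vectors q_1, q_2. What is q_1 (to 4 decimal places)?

q_1 = (0.4714, -0.4714, 0.7071, -0.2357)

w_1 = (2, -2, 3, -1); ‖w_1‖ = 4.2426, so q_1 = (0.4714, -0.4714, 0.7071, -0.2357).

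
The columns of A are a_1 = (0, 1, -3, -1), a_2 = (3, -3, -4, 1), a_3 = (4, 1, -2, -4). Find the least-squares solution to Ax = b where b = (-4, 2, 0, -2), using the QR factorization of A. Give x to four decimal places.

a_1 = (0, 1, -3, -1); ‖a_1‖ = 3.3166, so q_1 = (0.0000, 0.3015, -0.9045, -0.3015).
q_1·a_2 = 0.0000·3 + 0.3015·(-3) + (-0.9045)·(-4) + (-0.3015)·1 = 2.4121.
u_2 = a_2 − 2.4121·q_1 = (3.0000, -3.7273, -1.8182, 1.7273).
‖u_2‖ = 5.4020, so q_2 = (0.5553, -0.6900, -0.3366, 0.3197).
q_1·a_3 = 0.0000·4 + 0.3015·1 + (-0.9045)·(-2) + (-0.3015)·(-4) = 3.3166; q_2·a_3 = 0.5553·4 + (-0.6900)·1 + (-0.3366)·(-2) + 0.3197·(-4) = 0.9256.
u_3 = a_3 − 3.3166·q_1 − 0.9256·q_2 = (3.4860, 0.6386, 1.3115, -3.2960).
‖u_3‖ = 5.0143, so q_3 = (0.6952, 0.1274, 0.2616, -0.6573).
Qᵀb = (1.2060, -4.2408, -1.2115).
Back-substitute: x_3 = -1.2115/5.0143 = -0.2416.
x_2 = (-4.2408 − 0.9256·(-0.2416))/5.4020 = -0.7437.
x_1 = (1.2060 − 2.4121·(-0.7437) − 3.3166·(-0.2416))/3.3166 = 1.1461.

x = (1.1461, -0.7437, -0.2416)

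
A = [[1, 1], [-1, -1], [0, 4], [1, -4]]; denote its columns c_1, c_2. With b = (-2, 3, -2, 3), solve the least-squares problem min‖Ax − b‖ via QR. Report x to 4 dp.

x = (-1.2041, -0.8061)

c_1 = (1, -1, 0, 1); ‖c_1‖ = 1.7321, so q_1 = (0.5774, -0.5774, 0.0000, 0.5774).
q_1·c_2 = 0.5774·1 + (-0.5774)·(-1) + 0.0000·4 + 0.5774·(-4) = -1.1547.
u_2 = c_2 + 1.1547·q_1 = (1.6667, -1.6667, 4.0000, -3.3333).
‖u_2‖ = 5.7155, so q_2 = (0.2916, -0.2916, 0.6999, -0.5832).
Qᵀb = (-1.1547, -4.6074).
Back-substitute: x_2 = -4.6074/5.7155 = -0.8061.
x_1 = (-1.1547 + 1.1547·(-0.8061))/1.7321 = -1.2041.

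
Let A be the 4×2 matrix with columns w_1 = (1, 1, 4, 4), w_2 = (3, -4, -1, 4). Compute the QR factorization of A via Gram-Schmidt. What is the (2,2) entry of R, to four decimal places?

q_1 = w_1/‖w_1‖ = (1, 1, 4, 4)/5.8310 = (0.1715, 0.1715, 0.6860, 0.6860).
r_{12} = q_1·w_2 = 1.8865.
u_2 = w_2 − 1.8865·q_1 = (2.6765, -4.3235, -2.2941, 2.7059).
r_{22} = ‖u_2‖ = 6.2001.

r_{22} = 6.2001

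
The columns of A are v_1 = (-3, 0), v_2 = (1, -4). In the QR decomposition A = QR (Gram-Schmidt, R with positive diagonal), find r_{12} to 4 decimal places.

r_{12} = -1.0000

v_1 = (-3, 0); ‖v_1‖ = 3.0000, so e_1 = (-1.0000, 0.0000).
r_{12} = e_1·v_2 = -1.0000.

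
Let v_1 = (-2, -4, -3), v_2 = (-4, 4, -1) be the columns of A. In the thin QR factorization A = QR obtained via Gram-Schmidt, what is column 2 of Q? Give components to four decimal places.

q_2 = (-0.7664, 0.5839, -0.2676)

v_1 = (-2, -4, -3); ‖v_1‖ = 5.3852, so q_1 = (-0.3714, -0.7428, -0.5571).
q_1·v_2 = (-0.3714)·(-4) + (-0.7428)·4 + (-0.5571)·(-1) = -0.9285.
u_2 = v_2 + 0.9285·q_1 = (-4.3448, 3.3103, -1.5172).
‖u_2‖ = 5.6690, so q_2 = (-0.7664, 0.5839, -0.2676).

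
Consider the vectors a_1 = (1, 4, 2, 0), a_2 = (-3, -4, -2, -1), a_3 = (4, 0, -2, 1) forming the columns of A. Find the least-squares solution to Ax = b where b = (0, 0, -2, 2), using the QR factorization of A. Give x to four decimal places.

x = (0.0286, 0.2000, 0.3714)

a_1 = (1, 4, 2, 0); ‖a_1‖ = 4.5826, so e_1 = (0.2182, 0.8729, 0.4364, 0.0000).
e_1·a_2 = 0.2182·(-3) + 0.8729·(-4) + 0.4364·(-2) + 0.0000·(-1) = -5.0190.
u_2 = a_2 + 5.0190·e_1 = (-1.9048, 0.3810, 0.1905, -1.0000).
‖u_2‖ = 2.1931, so e_2 = (-0.8685, 0.1737, 0.0869, -0.4560).
e_1·a_3 = 0.2182·4 + 0.8729·0 + 0.4364·(-2) + 0.0000·1 = 0.0000; e_2·a_3 = (-0.8685)·4 + 0.1737·0 + 0.0869·(-2) + (-0.4560)·1 = -4.1038.
u_3 = a_3 + 0.0000·e_1 + 4.1038·e_2 = (0.4356, 0.7129, -1.6436, -0.8713).
‖u_3‖ = 2.0392, so e_3 = (0.2136, 0.3496, -0.8060, -0.4273).
Qᵀb = (-0.8729, -1.0857, 0.7574).
Back-substitute: x_3 = 0.7574/2.0392 = 0.3714.
x_2 = (-1.0857 + 4.1038·0.3714)/2.1931 = 0.2000.
x_1 = (-0.8729 + 5.0190·0.2000 + 0.0000·0.3714)/4.5826 = 0.0286.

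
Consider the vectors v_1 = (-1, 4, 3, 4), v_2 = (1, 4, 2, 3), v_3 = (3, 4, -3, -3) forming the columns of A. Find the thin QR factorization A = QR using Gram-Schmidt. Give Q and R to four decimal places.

Q = [[-0.1543, 0.8850, -0.4324], [0.6172, 0.4248, 0.6597], [0.4629, -0.1770, -0.3878], [0.6172, -0.0708, -0.4769]], R = [[6.4807, 5.0920, -1.2344], [0.0000, 2.0178, 5.0975], [0.0000, 0.0000, 3.9359]]

v_1 = (-1, 4, 3, 4); ‖v_1‖ = 6.4807, so q_1 = (-0.1543, 0.6172, 0.4629, 0.6172).
q_1·v_2 = (-0.1543)·1 + 0.6172·4 + 0.4629·2 + 0.6172·3 = 5.0920.
u_2 = v_2 − 5.0920·q_1 = (1.7857, 0.8571, -0.3571, -0.1429).
‖u_2‖ = 2.0178, so q_2 = (0.8850, 0.4248, -0.1770, -0.0708).
q_1·v_3 = (-0.1543)·3 + 0.6172·4 + 0.4629·(-3) + 0.6172·(-3) = -1.2344; q_2·v_3 = 0.8850·3 + 0.4248·4 + (-0.1770)·(-3) + (-0.0708)·(-3) = 5.0975.
u_3 = v_3 + 1.2344·q_1 − 5.0975·q_2 = (-1.7018, 2.5965, -1.5263, -1.8772).
‖u_3‖ = 3.9359, so q_3 = (-0.4324, 0.6597, -0.3878, -0.4769).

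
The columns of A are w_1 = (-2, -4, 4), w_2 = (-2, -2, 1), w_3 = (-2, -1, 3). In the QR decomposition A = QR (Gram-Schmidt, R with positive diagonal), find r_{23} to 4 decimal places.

r_{23} = 0.0808

w_1 = (-2, -4, 4); ‖w_1‖ = 6.0000, so q_1 = (-0.3333, -0.6667, 0.6667).
q_1·w_2 = (-0.3333)·(-2) + (-0.6667)·(-2) + 0.6667·1 = 2.6667.
u_2 = w_2 − 2.6667·q_1 = (-1.1111, -0.2222, -0.7778).
‖u_2‖ = 1.3744, so q_2 = (-0.8085, -0.1617, -0.5659).
r_{23} = q_2·w_3 = 0.0808.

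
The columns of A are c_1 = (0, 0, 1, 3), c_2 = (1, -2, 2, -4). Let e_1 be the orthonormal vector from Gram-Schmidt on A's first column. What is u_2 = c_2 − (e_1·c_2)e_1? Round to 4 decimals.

e_1 = c_1/‖c_1‖ = (0, 0, 1, 3)/3.1623 = (0.0000, 0.0000, 0.3162, 0.9487).
r_{12} = e_1·c_2 = -3.1623.
u_2 = c_2 + 3.1623·e_1 = (1.0000, -2.0000, 3.0000, -1.0000).

u_2 = (1.0000, -2.0000, 3.0000, -1.0000)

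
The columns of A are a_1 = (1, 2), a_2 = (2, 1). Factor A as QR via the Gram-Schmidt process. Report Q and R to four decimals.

a_1 = (1, 2); ‖a_1‖ = 2.2361, so e_1 = (0.4472, 0.8944).
e_1·a_2 = 0.4472·2 + 0.8944·1 = 1.7889.
u_2 = a_2 − 1.7889·e_1 = (1.2000, -0.6000).
‖u_2‖ = 1.3416, so e_2 = (0.8944, -0.4472).

Q = [[0.4472, 0.8944], [0.8944, -0.4472]], R = [[2.2361, 1.7889], [0.0000, 1.3416]]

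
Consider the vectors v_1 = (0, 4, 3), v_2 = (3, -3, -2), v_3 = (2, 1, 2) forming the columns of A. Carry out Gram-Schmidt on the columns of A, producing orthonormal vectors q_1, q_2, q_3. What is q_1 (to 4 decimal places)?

q_1 = (0.0000, 0.8000, 0.6000)

v_1 = (0, 4, 3); ‖v_1‖ = 5.0000, so q_1 = (0.0000, 0.8000, 0.6000).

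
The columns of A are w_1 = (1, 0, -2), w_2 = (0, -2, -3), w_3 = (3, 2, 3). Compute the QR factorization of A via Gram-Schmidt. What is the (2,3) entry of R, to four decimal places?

w_1 = (1, 0, -2); ‖w_1‖ = 2.2361, so e_1 = (0.4472, 0.0000, -0.8944).
e_1·w_2 = 0.4472·0 + 0.0000·(-2) + (-0.8944)·(-3) = 2.6833.
u_2 = w_2 − 2.6833·e_1 = (-1.2000, -2.0000, -0.6000).
‖u_2‖ = 2.4083, so e_2 = (-0.4983, -0.8305, -0.2491).
r_{23} = e_2·w_3 = -3.9031.

r_{23} = -3.9031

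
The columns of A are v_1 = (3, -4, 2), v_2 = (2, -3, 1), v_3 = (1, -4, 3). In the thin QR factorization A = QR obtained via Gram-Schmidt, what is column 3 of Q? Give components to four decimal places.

v_1 = (3, -4, 2); ‖v_1‖ = 5.3852, so e_1 = (0.5571, -0.7428, 0.3714).
e_1·v_2 = 0.5571·2 + (-0.7428)·(-3) + 0.3714·1 = 3.7139.
u_2 = v_2 − 3.7139·e_1 = (-0.0690, -0.2414, -0.3793).
‖u_2‖ = 0.4549, so e_2 = (-0.1516, -0.5307, -0.8339).
e_1·v_3 = 0.5571·1 + (-0.7428)·(-4) + 0.3714·3 = 4.6424; e_2·v_3 = (-0.1516)·1 + (-0.5307)·(-4) + (-0.8339)·3 = -0.5307.
u_3 = v_3 − 4.6424·e_1 + 0.5307·e_2 = (-1.6667, -0.8333, 0.8333).
‖u_3‖ = 2.0412, so e_3 = (-0.8165, -0.4082, 0.4082).

e_3 = (-0.8165, -0.4082, 0.4082)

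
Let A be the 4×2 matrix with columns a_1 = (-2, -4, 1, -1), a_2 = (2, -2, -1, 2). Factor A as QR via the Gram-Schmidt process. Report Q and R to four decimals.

e_1 = a_1/‖a_1‖ = (-2, -4, 1, -1)/4.6904 = (-0.4264, -0.8528, 0.2132, -0.2132).
r_{12} = e_1·a_2 = 0.2132.
u_2 = a_2 − 0.2132·e_1 = (2.0909, -1.8182, -1.0455, 2.0455).
‖u_2‖ = 3.5992, so e_2 = (0.5809, -0.5052, -0.2905, 0.5683).

Q = [[-0.4264, 0.5809], [-0.8528, -0.5052], [0.2132, -0.2905], [-0.2132, 0.5683]], R = [[4.6904, 0.2132], [0.0000, 3.5992]]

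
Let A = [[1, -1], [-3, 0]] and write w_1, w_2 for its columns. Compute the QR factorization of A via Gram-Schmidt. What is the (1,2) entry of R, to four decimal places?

r_{12} = -0.3162

w_1 = (1, -3); ‖w_1‖ = 3.1623, so e_1 = (0.3162, -0.9487).
r_{12} = e_1·w_2 = -0.3162.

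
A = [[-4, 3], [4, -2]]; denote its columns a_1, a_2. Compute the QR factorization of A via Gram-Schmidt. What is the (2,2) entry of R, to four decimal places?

r_{22} = 0.7071

a_1 = (-4, 4); ‖a_1‖ = 5.6569, so e_1 = (-0.7071, 0.7071).
e_1·a_2 = (-0.7071)·3 + 0.7071·(-2) = -3.5355.
u_2 = a_2 + 3.5355·e_1 = (0.5000, 0.5000).
r_{22} = ‖u_2‖ = 0.7071.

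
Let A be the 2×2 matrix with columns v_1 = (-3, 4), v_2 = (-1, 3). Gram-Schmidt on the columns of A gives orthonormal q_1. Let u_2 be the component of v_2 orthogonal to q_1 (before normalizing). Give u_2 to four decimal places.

v_1 = (-3, 4); ‖v_1‖ = 5.0000, so q_1 = (-0.6000, 0.8000).
q_1·v_2 = (-0.6000)·(-1) + 0.8000·3 = 3.0000.
u_2 = v_2 − 3.0000·q_1 = (0.8000, 0.6000).

u_2 = (0.8000, 0.6000)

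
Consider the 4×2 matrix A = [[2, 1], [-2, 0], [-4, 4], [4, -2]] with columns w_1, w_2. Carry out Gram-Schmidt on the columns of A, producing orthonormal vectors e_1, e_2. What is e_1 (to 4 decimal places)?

w_1 = (2, -2, -4, 4); ‖w_1‖ = 6.3246, so e_1 = (0.3162, -0.3162, -0.6325, 0.6325).

e_1 = (0.3162, -0.3162, -0.6325, 0.6325)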